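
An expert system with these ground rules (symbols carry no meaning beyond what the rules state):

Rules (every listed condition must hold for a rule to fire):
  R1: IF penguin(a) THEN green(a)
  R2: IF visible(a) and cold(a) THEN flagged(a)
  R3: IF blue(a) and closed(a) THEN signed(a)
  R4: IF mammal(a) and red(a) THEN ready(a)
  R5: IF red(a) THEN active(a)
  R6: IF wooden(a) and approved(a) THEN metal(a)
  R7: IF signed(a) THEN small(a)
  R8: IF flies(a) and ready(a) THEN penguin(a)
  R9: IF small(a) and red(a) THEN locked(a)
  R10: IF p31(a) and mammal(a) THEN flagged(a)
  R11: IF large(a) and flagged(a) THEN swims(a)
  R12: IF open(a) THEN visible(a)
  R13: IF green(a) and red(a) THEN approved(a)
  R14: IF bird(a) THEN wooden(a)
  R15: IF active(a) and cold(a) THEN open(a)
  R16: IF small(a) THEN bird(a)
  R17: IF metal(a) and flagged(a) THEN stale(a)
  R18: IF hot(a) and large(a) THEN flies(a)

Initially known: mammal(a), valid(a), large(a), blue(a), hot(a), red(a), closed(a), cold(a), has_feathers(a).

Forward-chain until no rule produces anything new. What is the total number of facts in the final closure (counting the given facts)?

Round 1: R3 [IF blue(a) and closed(a) THEN signed(a)]; R4 [IF mammal(a) and red(a) THEN ready(a)]; R5 [IF red(a) THEN active(a)]; R18 [IF hot(a) and large(a) THEN flies(a)]. New: signed(a), ready(a), active(a), flies(a).
Round 2: R7 [IF signed(a) THEN small(a)]; R8 [IF flies(a) and ready(a) THEN penguin(a)]; R15 [IF active(a) and cold(a) THEN open(a)]. New: small(a), penguin(a), open(a).
Round 3: R1 [IF penguin(a) THEN green(a)]; R9 [IF small(a) and red(a) THEN locked(a)]; R12 [IF open(a) THEN visible(a)]; R16 [IF small(a) THEN bird(a)]. New: green(a), locked(a), visible(a), bird(a).
Round 4: R2 [IF visible(a) and cold(a) THEN flagged(a)]; R13 [IF green(a) and red(a) THEN approved(a)]; R14 [IF bird(a) THEN wooden(a)]. New: flagged(a), approved(a), wooden(a).
Round 5: R6 [IF wooden(a) and approved(a) THEN metal(a)]; R11 [IF large(a) and flagged(a) THEN swims(a)]. New: metal(a), swims(a).
Round 6: R17 [IF metal(a) and flagged(a) THEN stale(a)]. New: stale(a).
Closure: {active(a), approved(a), bird(a), blue(a), closed(a), cold(a), flagged(a), flies(a), green(a), has_feathers(a), hot(a), large(a), locked(a), mammal(a), metal(a), open(a), penguin(a), ready(a), red(a), signed(a), small(a), stale(a), swims(a), valid(a), visible(a), wooden(a)} — 26 facts.

26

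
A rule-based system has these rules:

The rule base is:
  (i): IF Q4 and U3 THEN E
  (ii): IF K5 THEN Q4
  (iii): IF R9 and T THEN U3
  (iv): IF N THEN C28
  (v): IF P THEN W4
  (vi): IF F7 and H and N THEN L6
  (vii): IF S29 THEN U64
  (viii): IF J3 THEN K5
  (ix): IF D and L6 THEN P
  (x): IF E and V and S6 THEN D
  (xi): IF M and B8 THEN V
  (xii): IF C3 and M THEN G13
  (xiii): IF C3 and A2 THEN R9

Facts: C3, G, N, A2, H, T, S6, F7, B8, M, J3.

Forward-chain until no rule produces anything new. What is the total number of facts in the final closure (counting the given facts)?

Round 1: (iv) [IF N THEN C28]; (vi) [IF F7 and H and N THEN L6]; (viii) [IF J3 THEN K5]; (xi) [IF M and B8 THEN V]; (xii) [IF C3 and M THEN G13]; (xiii) [IF C3 and A2 THEN R9]. Adds C28, L6, K5, V, G13, R9.
Round 2: (ii) [IF K5 THEN Q4]; (iii) [IF R9 and T THEN U3]. Adds Q4, U3.
Round 3: (i) [IF Q4 and U3 THEN E]. Adds E.
Round 4: (x) [IF E and V and S6 THEN D]. Adds D.
Round 5: (ix) [IF D and L6 THEN P]. Adds P.
Round 6: (v) [IF P THEN W4]. Adds W4.
Closure: {A2, B8, C28, C3, D, E, F7, G, G13, H, J3, K5, L6, M, N, P, Q4, R9, S6, T, U3, V, W4} — 23 facts.

23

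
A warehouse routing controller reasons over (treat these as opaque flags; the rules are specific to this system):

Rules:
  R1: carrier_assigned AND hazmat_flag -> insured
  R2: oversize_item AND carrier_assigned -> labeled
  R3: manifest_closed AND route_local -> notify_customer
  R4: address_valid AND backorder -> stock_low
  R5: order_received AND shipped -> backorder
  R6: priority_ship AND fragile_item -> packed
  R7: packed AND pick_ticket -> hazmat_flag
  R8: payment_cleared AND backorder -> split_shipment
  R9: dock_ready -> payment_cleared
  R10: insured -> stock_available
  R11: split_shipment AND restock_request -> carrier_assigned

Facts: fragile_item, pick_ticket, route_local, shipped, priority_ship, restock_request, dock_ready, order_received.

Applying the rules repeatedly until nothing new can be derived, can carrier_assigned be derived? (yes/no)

Round 1 — R5, R6, R9, derive backorder, packed, payment_cleared.
Round 2 — R7, R8, derive hazmat_flag, split_shipment.
Round 3 — R11, derive carrier_assigned.
Round 4 — R1, derive insured.
Round 5 — R10, derive stock_available.
carrier_assigned appears in round 3, so it is derivable.

yes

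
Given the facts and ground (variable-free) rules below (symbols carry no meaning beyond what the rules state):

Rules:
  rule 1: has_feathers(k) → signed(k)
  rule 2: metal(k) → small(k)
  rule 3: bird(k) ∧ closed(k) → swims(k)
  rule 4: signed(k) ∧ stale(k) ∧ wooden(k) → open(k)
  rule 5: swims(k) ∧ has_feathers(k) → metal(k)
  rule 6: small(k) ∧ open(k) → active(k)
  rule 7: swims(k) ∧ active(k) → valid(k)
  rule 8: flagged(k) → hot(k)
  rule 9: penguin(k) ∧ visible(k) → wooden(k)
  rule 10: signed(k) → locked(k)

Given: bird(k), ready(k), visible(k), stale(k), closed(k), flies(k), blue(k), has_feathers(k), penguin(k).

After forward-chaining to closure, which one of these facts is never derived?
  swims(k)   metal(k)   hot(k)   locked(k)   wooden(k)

hot(k)

Round 1: rule 1 [has_feathers(k) → signed(k)]; rule 3 [bird(k) ∧ closed(k) → swims(k)]; rule 9 [penguin(k) ∧ visible(k) → wooden(k)]. Adds signed(k), swims(k), wooden(k).
Round 2: rule 4 [signed(k) ∧ stale(k) ∧ wooden(k) → open(k)]; rule 5 [swims(k) ∧ has_feathers(k) → metal(k)]; rule 10 [signed(k) → locked(k)]. Adds open(k), metal(k), locked(k).
Round 3: rule 2 [metal(k) → small(k)]. Adds small(k).
Round 4: rule 6 [small(k) ∧ open(k) → active(k)]. Adds active(k).
Round 5: rule 7 [swims(k) ∧ active(k) → valid(k)]. Adds valid(k).
Derived: swims(k) (round 1), metal(k) (round 2), locked(k) (round 2), wooden(k) (round 1). hot(k) never appears in any round.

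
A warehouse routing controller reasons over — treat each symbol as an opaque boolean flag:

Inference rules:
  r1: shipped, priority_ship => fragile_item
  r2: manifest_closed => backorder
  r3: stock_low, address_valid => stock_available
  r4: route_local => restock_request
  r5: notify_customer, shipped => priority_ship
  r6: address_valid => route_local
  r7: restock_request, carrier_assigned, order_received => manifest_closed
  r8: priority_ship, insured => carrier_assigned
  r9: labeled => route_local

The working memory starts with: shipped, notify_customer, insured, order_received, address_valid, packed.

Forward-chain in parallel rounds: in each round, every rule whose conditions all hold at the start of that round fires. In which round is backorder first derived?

Round 1: r5 [notify_customer, shipped => priority_ship]; r6 [address_valid => route_local]. Adds priority_ship, route_local.
Round 2: r1 [shipped, priority_ship => fragile_item]; r4 [route_local => restock_request]; r8 [priority_ship, insured => carrier_assigned]. Adds fragile_item, restock_request, carrier_assigned.
Round 3: r7 [restock_request, carrier_assigned, order_received => manifest_closed]. Adds manifest_closed.
Round 4: r2 [manifest_closed => backorder]. Adds backorder.
backorder first appears in round 4.

4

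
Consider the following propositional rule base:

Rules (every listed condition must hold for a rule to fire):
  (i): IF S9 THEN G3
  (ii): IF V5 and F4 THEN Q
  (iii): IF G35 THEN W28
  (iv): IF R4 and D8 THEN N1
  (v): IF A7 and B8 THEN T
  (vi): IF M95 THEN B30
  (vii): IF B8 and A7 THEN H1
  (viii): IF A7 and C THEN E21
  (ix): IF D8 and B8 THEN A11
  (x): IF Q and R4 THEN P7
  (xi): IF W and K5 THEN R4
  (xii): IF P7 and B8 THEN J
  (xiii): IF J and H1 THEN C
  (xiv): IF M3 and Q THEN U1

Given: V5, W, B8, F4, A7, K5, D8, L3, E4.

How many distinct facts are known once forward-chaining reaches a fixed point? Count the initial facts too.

19

Round 1 — (ii), (v), (vii), (ix), (xi), derive Q, T, H1, A11, R4.
Round 2 — (iv), (x), derive N1, P7.
Round 3 — (xii), derive J.
Round 4 — (xiii), derive C.
Round 5 — (viii), derive E21.
Closure: {A11, A7, B8, C, D8, E21, E4, F4, H1, J, K5, L3, N1, P7, Q, R4, T, V5, W} — 19 facts.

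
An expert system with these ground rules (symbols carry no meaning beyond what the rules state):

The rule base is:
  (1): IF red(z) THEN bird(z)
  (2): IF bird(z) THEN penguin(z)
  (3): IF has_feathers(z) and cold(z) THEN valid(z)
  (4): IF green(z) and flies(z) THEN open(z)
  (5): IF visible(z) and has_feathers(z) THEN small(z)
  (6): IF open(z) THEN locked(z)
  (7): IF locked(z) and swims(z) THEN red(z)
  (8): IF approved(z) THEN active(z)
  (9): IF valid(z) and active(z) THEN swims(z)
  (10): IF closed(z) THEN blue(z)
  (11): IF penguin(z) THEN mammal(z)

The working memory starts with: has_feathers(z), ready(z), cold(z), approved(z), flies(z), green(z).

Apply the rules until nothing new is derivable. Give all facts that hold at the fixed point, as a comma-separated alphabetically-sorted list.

Round 1: (3) [IF has_feathers(z) and cold(z) THEN valid(z)]; (4) [IF green(z) and flies(z) THEN open(z)]; (8) [IF approved(z) THEN active(z)]. New: valid(z), open(z), active(z).
Round 2: (6) [IF open(z) THEN locked(z)]; (9) [IF valid(z) and active(z) THEN swims(z)]. New: locked(z), swims(z).
Round 3: (7) [IF locked(z) and swims(z) THEN red(z)]. New: red(z).
Round 4: (1) [IF red(z) THEN bird(z)]. New: bird(z).
Round 5: (2) [IF bird(z) THEN penguin(z)]. New: penguin(z).
Round 6: (11) [IF penguin(z) THEN mammal(z)]. New: mammal(z).

active(z), approved(z), bird(z), cold(z), flies(z), green(z), has_feathers(z), locked(z), mammal(z), open(z), penguin(z), ready(z), red(z), swims(z), valid(z)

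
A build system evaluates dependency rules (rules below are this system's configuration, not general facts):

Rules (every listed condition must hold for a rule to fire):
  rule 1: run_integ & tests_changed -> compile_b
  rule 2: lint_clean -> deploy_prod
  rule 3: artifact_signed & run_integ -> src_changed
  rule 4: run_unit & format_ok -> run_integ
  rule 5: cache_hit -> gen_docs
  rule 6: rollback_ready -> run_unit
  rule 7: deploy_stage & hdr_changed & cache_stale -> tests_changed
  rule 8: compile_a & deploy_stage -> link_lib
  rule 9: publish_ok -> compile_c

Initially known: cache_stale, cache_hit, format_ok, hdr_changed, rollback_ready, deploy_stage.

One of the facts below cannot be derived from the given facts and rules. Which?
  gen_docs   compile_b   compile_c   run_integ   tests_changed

Round 1: rule 5 [cache_hit -> gen_docs]; rule 6 [rollback_ready -> run_unit]; rule 7 [deploy_stage & hdr_changed & cache_stale -> tests_changed]. Adds gen_docs, run_unit, tests_changed.
Round 2: rule 4 [run_unit & format_ok -> run_integ]. Adds run_integ.
Round 3: rule 1 [run_integ & tests_changed -> compile_b]. Adds compile_b.
Derived: gen_docs (round 1), tests_changed (round 1), compile_b (round 3), run_integ (round 2). compile_c never appears in any round.

compile_c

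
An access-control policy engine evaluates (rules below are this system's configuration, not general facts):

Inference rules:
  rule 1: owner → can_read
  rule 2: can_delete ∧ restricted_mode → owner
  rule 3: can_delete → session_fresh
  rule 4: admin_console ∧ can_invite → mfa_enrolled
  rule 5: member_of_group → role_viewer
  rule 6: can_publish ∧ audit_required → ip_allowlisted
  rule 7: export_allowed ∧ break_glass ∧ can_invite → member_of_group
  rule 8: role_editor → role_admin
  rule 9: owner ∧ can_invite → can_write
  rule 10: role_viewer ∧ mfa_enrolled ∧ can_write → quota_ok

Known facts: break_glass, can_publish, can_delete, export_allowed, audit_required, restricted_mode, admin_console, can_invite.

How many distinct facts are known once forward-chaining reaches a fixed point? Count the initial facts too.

17

[1] rule 2 [can_delete ∧ restricted_mode → owner]; rule 3 [can_delete → session_fresh]; rule 4 [admin_console ∧ can_invite → mfa_enrolled]; rule 6 [can_publish ∧ audit_required → ip_allowlisted]; rule 7 [export_allowed ∧ break_glass ∧ can_invite → member_of_group]. ⇒ new: owner, session_fresh, mfa_enrolled, ip_allowlisted, member_of_group.
[2] rule 1 [owner → can_read]; rule 5 [member_of_group → role_viewer]; rule 9 [owner ∧ can_invite → can_write]. ⇒ new: can_read, role_viewer, can_write.
[3] rule 10 [role_viewer ∧ mfa_enrolled ∧ can_write → quota_ok]. ⇒ new: quota_ok.
Closure: {admin_console, audit_required, break_glass, can_delete, can_invite, can_publish, can_read, can_write, export_allowed, ip_allowlisted, member_of_group, mfa_enrolled, owner, quota_ok, restricted_mode, role_viewer, session_fresh} — 17 facts.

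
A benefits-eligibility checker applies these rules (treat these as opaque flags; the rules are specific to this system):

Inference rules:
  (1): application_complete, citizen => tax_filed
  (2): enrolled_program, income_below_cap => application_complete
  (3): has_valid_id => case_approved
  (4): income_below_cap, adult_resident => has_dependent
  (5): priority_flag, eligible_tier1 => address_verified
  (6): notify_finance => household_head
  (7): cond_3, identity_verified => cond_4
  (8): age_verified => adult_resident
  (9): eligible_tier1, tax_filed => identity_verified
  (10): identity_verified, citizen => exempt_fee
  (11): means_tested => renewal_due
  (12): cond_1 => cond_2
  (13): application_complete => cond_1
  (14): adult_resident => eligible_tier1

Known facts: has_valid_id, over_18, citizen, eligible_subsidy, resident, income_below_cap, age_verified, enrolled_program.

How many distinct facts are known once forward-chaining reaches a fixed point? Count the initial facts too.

18

Round 1 — (2), (3), (8), derive application_complete, case_approved, adult_resident.
Round 2 — (1), (4), (13), (14), derive tax_filed, has_dependent, cond_1, eligible_tier1.
Round 3 — (9), (12), derive identity_verified, cond_2.
Round 4 — (10), derive exempt_fee.
Closure: {adult_resident, age_verified, application_complete, case_approved, citizen, cond_1, cond_2, eligible_subsidy, eligible_tier1, enrolled_program, exempt_fee, has_dependent, has_valid_id, identity_verified, income_below_cap, over_18, resident, tax_filed} — 18 facts.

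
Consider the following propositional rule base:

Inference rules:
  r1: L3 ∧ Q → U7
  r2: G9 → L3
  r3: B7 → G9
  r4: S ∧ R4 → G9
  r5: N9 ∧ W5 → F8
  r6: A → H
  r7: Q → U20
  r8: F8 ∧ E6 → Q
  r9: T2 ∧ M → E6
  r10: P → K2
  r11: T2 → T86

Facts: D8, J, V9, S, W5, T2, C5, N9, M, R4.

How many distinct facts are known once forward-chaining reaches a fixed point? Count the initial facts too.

[1] r4 [S ∧ R4 → G9]; r5 [N9 ∧ W5 → F8]; r9 [T2 ∧ M → E6]; r11 [T2 → T86]. ⇒ new: G9, F8, E6, T86.
[2] r2 [G9 → L3]; r8 [F8 ∧ E6 → Q]. ⇒ new: L3, Q.
[3] r1 [L3 ∧ Q → U7]; r7 [Q → U20]. ⇒ new: U7, U20.
Closure: {C5, D8, E6, F8, G9, J, L3, M, N9, Q, R4, S, T2, T86, U20, U7, V9, W5} — 18 facts.

18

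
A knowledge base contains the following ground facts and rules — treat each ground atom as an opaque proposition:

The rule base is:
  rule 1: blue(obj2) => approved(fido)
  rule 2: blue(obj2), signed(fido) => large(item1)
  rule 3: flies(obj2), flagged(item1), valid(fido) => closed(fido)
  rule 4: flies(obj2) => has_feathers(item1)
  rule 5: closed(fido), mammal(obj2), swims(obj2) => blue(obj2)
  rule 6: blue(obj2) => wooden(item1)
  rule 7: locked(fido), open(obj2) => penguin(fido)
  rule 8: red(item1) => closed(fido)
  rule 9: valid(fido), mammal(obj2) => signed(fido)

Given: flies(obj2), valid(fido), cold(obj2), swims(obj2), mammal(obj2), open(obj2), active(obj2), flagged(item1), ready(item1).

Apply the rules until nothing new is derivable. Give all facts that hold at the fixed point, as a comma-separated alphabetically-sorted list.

Round 1 fires rule 3, rule 4, rule 9, giving closed(fido), has_feathers(item1), signed(fido).
Round 2 fires rule 5, giving blue(obj2).
Round 3 fires rule 1, rule 2, rule 6, giving approved(fido), large(item1), wooden(item1).

active(obj2), approved(fido), blue(obj2), closed(fido), cold(obj2), flagged(item1), flies(obj2), has_feathers(item1), large(item1), mammal(obj2), open(obj2), ready(item1), signed(fido), swims(obj2), valid(fido), wooden(item1)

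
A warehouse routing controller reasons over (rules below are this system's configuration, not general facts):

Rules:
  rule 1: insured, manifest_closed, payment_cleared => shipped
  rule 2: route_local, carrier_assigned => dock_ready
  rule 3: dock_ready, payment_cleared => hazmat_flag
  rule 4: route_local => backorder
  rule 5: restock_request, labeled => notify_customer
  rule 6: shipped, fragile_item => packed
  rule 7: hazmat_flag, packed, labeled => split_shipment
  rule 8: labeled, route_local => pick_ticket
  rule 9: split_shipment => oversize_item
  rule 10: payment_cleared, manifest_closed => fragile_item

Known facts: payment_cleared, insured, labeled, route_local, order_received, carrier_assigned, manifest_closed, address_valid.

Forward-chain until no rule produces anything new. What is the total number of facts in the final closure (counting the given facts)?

Round 1: rule 1 [insured, manifest_closed, payment_cleared => shipped]; rule 2 [route_local, carrier_assigned => dock_ready]; rule 4 [route_local => backorder]; rule 8 [labeled, route_local => pick_ticket]; rule 10 [payment_cleared, manifest_closed => fragile_item]. Adds shipped, dock_ready, backorder, pick_ticket, fragile_item.
Round 2: rule 3 [dock_ready, payment_cleared => hazmat_flag]; rule 6 [shipped, fragile_item => packed]. Adds hazmat_flag, packed.
Round 3: rule 7 [hazmat_flag, packed, labeled => split_shipment]. Adds split_shipment.
Round 4: rule 9 [split_shipment => oversize_item]. Adds oversize_item.
Closure: {address_valid, backorder, carrier_assigned, dock_ready, fragile_item, hazmat_flag, insured, labeled, manifest_closed, order_received, oversize_item, packed, payment_cleared, pick_ticket, route_local, shipped, split_shipment} — 17 facts.

17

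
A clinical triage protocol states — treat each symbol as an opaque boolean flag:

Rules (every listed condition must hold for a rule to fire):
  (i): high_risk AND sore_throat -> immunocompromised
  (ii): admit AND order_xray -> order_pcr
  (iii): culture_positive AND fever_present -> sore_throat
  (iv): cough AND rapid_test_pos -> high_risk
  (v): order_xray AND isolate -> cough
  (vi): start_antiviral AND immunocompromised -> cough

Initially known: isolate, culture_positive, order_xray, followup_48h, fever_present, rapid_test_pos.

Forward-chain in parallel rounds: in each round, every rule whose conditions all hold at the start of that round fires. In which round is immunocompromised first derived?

3

Round 1: (iii) [culture_positive AND fever_present -> sore_throat]; (v) [order_xray AND isolate -> cough]. Adds sore_throat, cough.
Round 2: (iv) [cough AND rapid_test_pos -> high_risk]. Adds high_risk.
Round 3: (i) [high_risk AND sore_throat -> immunocompromised]. Adds immunocompromised.
immunocompromised first appears in round 3.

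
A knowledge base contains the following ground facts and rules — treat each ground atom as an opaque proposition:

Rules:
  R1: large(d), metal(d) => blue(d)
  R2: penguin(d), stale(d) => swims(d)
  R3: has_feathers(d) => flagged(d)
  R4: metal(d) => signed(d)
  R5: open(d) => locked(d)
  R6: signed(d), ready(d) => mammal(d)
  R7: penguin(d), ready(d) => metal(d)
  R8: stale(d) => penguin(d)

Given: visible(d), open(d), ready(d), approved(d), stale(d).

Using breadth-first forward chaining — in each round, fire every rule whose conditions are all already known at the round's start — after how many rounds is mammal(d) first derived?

Round 1 fires R5, R8, giving locked(d), penguin(d).
Round 2 fires R2, R7, giving swims(d), metal(d).
Round 3 fires R4, giving signed(d).
Round 4 fires R6, giving mammal(d).
mammal(d) first appears in round 4.

4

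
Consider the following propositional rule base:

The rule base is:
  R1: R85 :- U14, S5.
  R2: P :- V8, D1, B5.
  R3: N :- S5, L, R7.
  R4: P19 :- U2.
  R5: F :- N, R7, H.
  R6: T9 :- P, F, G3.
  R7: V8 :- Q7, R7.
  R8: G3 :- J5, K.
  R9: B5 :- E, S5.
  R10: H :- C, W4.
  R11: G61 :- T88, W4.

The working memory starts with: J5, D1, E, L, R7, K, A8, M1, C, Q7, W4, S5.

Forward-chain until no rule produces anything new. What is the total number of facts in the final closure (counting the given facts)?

Round 1: R3 [N :- S5, L, R7.]; R7 [V8 :- Q7, R7.]; R8 [G3 :- J5, K.]; R9 [B5 :- E, S5.]; R10 [H :- C, W4.]. Adds N, V8, G3, B5, H.
Round 2: R2 [P :- V8, D1, B5.]; R5 [F :- N, R7, H.]. Adds P, F.
Round 3: R6 [T9 :- P, F, G3.]. Adds T9.
Closure: {A8, B5, C, D1, E, F, G3, H, J5, K, L, M1, N, P, Q7, R7, S5, T9, V8, W4} — 20 facts.

20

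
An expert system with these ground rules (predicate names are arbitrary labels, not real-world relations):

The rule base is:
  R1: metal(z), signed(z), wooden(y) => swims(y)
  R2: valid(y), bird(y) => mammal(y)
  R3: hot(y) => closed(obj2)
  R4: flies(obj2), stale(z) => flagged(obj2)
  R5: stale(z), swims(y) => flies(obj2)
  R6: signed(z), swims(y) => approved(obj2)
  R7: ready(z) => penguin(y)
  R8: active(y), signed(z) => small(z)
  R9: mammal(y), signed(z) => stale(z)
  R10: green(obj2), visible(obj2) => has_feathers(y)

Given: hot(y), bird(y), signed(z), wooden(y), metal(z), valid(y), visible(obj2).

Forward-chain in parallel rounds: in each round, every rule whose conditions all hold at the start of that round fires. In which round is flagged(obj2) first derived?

Round 1: R1 [metal(z), signed(z), wooden(y) => swims(y)]; R2 [valid(y), bird(y) => mammal(y)]; R3 [hot(y) => closed(obj2)]. New: swims(y), mammal(y), closed(obj2).
Round 2: R6 [signed(z), swims(y) => approved(obj2)]; R9 [mammal(y), signed(z) => stale(z)]. New: approved(obj2), stale(z).
Round 3: R5 [stale(z), swims(y) => flies(obj2)]. New: flies(obj2).
Round 4: R4 [flies(obj2), stale(z) => flagged(obj2)]. New: flagged(obj2).
flagged(obj2) first appears in round 4.

4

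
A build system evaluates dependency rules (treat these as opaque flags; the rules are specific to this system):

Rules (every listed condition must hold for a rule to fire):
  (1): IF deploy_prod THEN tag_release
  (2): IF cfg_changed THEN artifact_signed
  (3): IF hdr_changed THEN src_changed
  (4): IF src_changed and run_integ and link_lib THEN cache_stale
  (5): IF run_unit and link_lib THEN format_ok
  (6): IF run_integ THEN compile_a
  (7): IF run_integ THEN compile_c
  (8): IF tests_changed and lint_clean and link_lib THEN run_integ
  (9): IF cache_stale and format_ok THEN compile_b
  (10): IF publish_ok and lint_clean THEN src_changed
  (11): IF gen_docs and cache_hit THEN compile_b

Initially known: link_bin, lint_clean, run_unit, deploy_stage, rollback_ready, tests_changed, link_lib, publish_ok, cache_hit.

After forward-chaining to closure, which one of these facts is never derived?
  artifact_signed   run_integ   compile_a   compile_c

artifact_signed

Round 1 — (5), (8), (10), derive format_ok, run_integ, src_changed.
Round 2 — (4), (6), (7), derive cache_stale, compile_a, compile_c.
Round 3 — (9), derive compile_b.
Derived: run_integ (round 1), compile_a (round 2), compile_c (round 2). artifact_signed never appears in any round.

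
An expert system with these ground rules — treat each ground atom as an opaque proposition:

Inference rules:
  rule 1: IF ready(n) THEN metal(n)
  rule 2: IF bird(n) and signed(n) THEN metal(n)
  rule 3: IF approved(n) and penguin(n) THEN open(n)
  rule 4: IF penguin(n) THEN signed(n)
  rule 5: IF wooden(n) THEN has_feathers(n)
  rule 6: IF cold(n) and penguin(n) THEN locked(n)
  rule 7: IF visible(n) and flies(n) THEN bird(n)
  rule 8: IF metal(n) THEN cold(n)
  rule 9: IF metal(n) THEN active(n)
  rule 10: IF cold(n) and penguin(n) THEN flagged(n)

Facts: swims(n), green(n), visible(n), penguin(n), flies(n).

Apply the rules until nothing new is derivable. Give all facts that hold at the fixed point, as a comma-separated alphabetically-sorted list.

[1] rule 4 [IF penguin(n) THEN signed(n)]; rule 7 [IF visible(n) and flies(n) THEN bird(n)]. ⇒ new: signed(n), bird(n).
[2] rule 2 [IF bird(n) and signed(n) THEN metal(n)]. ⇒ new: metal(n).
[3] rule 8 [IF metal(n) THEN cold(n)]; rule 9 [IF metal(n) THEN active(n)]. ⇒ new: cold(n), active(n).
[4] rule 6 [IF cold(n) and penguin(n) THEN locked(n)]; rule 10 [IF cold(n) and penguin(n) THEN flagged(n)]. ⇒ new: locked(n), flagged(n).

active(n), bird(n), cold(n), flagged(n), flies(n), green(n), locked(n), metal(n), penguin(n), signed(n), swims(n), visible(n)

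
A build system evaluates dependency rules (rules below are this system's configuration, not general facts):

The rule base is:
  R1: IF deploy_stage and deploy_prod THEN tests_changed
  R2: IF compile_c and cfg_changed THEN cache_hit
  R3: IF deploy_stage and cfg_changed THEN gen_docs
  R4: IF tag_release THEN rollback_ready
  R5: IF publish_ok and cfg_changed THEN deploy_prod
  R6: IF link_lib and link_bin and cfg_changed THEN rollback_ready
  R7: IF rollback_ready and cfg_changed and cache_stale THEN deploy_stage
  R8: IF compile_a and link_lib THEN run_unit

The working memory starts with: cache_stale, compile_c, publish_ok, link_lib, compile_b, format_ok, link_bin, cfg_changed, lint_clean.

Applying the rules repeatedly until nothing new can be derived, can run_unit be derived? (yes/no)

no

Round 1: R2 [IF compile_c and cfg_changed THEN cache_hit]; R5 [IF publish_ok and cfg_changed THEN deploy_prod]; R6 [IF link_lib and link_bin and cfg_changed THEN rollback_ready]. New: cache_hit, deploy_prod, rollback_ready.
Round 2: R7 [IF rollback_ready and cfg_changed and cache_stale THEN deploy_stage]. New: deploy_stage.
Round 3: R1 [IF deploy_stage and deploy_prod THEN tests_changed]; R3 [IF deploy_stage and cfg_changed THEN gen_docs]. New: tests_changed, gen_docs.
Fixed point reached. run_unit is concluded only by R8; R8 needs compile_a (never derived).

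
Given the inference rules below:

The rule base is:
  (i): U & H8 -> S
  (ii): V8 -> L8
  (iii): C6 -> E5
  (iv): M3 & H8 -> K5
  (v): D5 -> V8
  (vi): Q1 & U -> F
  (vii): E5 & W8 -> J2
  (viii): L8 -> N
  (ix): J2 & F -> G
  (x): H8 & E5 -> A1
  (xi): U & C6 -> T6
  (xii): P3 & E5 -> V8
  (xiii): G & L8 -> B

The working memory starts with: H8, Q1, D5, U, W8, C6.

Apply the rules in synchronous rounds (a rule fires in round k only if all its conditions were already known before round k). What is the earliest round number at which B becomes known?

Round 1 — (i), (iii), (v), (vi), (xi), derive S, E5, V8, F, T6.
Round 2 — (ii), (vii), (x), derive L8, J2, A1.
Round 3 — (viii), (ix), derive N, G.
Round 4 — (xiii), derive B.
B first appears in round 4.

4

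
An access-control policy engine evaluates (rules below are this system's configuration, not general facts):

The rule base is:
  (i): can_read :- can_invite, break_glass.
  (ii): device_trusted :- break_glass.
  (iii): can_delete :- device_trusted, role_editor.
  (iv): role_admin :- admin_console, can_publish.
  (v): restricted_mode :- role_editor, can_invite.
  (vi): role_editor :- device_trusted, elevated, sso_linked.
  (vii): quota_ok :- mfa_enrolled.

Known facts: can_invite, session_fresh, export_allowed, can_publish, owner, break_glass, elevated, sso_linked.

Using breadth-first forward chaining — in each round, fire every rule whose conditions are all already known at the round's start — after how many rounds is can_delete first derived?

3

Round 1 — (i), (ii), derive can_read, device_trusted.
Round 2 — (vi), derive role_editor.
Round 3 — (iii), (v), derive can_delete, restricted_mode.
can_delete first appears in round 3.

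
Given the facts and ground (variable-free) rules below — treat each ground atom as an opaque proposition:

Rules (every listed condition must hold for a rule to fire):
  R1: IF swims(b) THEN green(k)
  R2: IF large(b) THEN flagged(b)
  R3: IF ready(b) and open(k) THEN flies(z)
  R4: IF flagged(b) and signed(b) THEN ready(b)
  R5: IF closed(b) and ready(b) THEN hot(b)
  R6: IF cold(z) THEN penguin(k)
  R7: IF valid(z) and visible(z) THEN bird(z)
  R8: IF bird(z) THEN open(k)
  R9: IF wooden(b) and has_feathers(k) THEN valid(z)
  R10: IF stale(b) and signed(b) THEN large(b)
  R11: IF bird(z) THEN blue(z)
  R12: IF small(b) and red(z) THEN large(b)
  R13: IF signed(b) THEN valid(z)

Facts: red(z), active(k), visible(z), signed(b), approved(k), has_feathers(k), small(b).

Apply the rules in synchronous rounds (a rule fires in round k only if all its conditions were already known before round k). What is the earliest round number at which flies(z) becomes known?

4

Round 1: R12 [IF small(b) and red(z) THEN large(b)]; R13 [IF signed(b) THEN valid(z)]. Adds large(b), valid(z).
Round 2: R2 [IF large(b) THEN flagged(b)]; R7 [IF valid(z) and visible(z) THEN bird(z)]. Adds flagged(b), bird(z).
Round 3: R4 [IF flagged(b) and signed(b) THEN ready(b)]; R8 [IF bird(z) THEN open(k)]; R11 [IF bird(z) THEN blue(z)]. Adds ready(b), open(k), blue(z).
Round 4: R3 [IF ready(b) and open(k) THEN flies(z)]. Adds flies(z).
flies(z) first appears in round 4.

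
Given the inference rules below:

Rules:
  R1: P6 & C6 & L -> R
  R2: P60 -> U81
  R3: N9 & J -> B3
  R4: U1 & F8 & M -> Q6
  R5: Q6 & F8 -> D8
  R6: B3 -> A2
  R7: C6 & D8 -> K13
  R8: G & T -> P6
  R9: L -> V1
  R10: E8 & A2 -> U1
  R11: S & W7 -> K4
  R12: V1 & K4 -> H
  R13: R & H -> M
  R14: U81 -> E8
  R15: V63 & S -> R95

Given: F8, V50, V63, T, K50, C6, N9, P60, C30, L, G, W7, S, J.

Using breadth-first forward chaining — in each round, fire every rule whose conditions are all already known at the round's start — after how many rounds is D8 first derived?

Round 1: R2 [P60 -> U81]; R3 [N9 & J -> B3]; R8 [G & T -> P6]; R9 [L -> V1]; R11 [S & W7 -> K4]; R15 [V63 & S -> R95]. Adds U81, B3, P6, V1, K4, R95.
Round 2: R1 [P6 & C6 & L -> R]; R6 [B3 -> A2]; R12 [V1 & K4 -> H]; R14 [U81 -> E8]. Adds R, A2, H, E8.
Round 3: R10 [E8 & A2 -> U1]; R13 [R & H -> M]. Adds U1, M.
Round 4: R4 [U1 & F8 & M -> Q6]. Adds Q6.
Round 5: R5 [Q6 & F8 -> D8]. Adds D8.
D8 first appears in round 5.

5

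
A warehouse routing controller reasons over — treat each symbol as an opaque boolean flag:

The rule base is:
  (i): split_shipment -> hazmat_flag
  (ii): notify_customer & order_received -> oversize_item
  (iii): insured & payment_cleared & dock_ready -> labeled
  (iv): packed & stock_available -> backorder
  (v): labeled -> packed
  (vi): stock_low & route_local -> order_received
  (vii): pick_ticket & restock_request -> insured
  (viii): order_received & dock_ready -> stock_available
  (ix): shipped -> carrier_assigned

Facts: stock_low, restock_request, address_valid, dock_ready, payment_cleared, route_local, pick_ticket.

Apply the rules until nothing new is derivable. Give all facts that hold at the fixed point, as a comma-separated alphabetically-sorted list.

Round 1: (vi) [stock_low & route_local -> order_received]; (vii) [pick_ticket & restock_request -> insured]. New: order_received, insured.
Round 2: (iii) [insured & payment_cleared & dock_ready -> labeled]; (viii) [order_received & dock_ready -> stock_available]. New: labeled, stock_available.
Round 3: (v) [labeled -> packed]. New: packed.
Round 4: (iv) [packed & stock_available -> backorder]. New: backorder.

address_valid, backorder, dock_ready, insured, labeled, order_received, packed, payment_cleared, pick_ticket, restock_request, route_local, stock_available, stock_low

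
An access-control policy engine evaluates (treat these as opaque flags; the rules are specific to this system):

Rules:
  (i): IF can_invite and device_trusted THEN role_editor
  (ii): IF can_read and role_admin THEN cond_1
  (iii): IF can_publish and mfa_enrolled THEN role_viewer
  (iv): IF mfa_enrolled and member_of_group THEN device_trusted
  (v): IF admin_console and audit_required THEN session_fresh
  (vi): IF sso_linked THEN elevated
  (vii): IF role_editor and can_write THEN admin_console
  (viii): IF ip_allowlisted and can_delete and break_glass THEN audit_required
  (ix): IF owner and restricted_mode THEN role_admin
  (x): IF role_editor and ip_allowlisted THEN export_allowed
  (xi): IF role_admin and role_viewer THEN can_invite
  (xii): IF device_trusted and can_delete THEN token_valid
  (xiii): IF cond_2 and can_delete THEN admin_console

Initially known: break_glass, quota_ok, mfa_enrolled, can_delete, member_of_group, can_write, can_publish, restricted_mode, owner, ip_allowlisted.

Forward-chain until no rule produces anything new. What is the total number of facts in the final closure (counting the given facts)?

Round 1 fires (iii), (iv), (viii), (ix), giving role_viewer, device_trusted, audit_required, role_admin.
Round 2 fires (xi), (xii), giving can_invite, token_valid.
Round 3 fires (i), giving role_editor.
Round 4 fires (vii), (x), giving admin_console, export_allowed.
Round 5 fires (v), giving session_fresh.
Closure: {admin_console, audit_required, break_glass, can_delete, can_invite, can_publish, can_write, device_trusted, export_allowed, ip_allowlisted, member_of_group, mfa_enrolled, owner, quota_ok, restricted_mode, role_admin, role_editor, role_viewer, session_fresh, token_valid} — 20 facts.

20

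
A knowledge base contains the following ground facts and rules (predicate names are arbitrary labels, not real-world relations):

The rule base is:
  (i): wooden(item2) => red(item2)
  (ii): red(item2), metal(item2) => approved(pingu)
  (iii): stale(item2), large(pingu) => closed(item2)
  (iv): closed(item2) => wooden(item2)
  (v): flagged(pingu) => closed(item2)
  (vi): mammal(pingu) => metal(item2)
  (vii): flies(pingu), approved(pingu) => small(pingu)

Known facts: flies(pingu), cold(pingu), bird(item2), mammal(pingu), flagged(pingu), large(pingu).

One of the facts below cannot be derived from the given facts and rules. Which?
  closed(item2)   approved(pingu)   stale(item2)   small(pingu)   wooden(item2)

stale(item2)

[1] (v) [flagged(pingu) => closed(item2)]; (vi) [mammal(pingu) => metal(item2)]. ⇒ new: closed(item2), metal(item2).
[2] (iv) [closed(item2) => wooden(item2)]. ⇒ new: wooden(item2).
[3] (i) [wooden(item2) => red(item2)]. ⇒ new: red(item2).
[4] (ii) [red(item2), metal(item2) => approved(pingu)]. ⇒ new: approved(pingu).
[5] (vii) [flies(pingu), approved(pingu) => small(pingu)]. ⇒ new: small(pingu).
Derived: closed(item2) (round 1), wooden(item2) (round 2), approved(pingu) (round 4), small(pingu) (round 5). stale(item2) never appears in any round.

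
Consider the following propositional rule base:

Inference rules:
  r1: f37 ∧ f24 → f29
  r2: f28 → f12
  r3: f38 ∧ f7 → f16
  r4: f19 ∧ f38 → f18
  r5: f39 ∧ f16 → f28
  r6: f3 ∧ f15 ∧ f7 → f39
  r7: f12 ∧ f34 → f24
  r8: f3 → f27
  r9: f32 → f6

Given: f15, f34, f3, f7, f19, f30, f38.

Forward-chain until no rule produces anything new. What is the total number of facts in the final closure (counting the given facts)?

14

Round 1 — r3, r4, r6, r8, derive f16, f18, f39, f27.
Round 2 — r5, derive f28.
Round 3 — r2, derive f12.
Round 4 — r7, derive f24.
Closure: {f12, f15, f16, f18, f19, f24, f27, f28, f3, f30, f34, f38, f39, f7} — 14 facts.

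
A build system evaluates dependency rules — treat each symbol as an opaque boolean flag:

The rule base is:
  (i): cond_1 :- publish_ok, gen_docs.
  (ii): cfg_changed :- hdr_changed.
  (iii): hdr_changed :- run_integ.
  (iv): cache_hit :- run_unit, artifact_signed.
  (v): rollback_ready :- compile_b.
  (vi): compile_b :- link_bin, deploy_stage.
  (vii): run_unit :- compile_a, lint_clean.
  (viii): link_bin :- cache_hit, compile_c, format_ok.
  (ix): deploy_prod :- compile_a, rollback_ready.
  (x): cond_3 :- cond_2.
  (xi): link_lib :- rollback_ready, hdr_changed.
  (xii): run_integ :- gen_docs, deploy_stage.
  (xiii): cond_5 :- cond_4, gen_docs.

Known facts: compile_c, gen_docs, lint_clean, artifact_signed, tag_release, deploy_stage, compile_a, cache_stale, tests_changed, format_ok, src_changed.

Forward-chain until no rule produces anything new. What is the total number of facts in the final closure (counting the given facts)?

21

Round 1: (vii) [run_unit :- compile_a, lint_clean.]; (xii) [run_integ :- gen_docs, deploy_stage.]. Adds run_unit, run_integ.
Round 2: (iii) [hdr_changed :- run_integ.]; (iv) [cache_hit :- run_unit, artifact_signed.]. Adds hdr_changed, cache_hit.
Round 3: (ii) [cfg_changed :- hdr_changed.]; (viii) [link_bin :- cache_hit, compile_c, format_ok.]. Adds cfg_changed, link_bin.
Round 4: (vi) [compile_b :- link_bin, deploy_stage.]. Adds compile_b.
Round 5: (v) [rollback_ready :- compile_b.]. Adds rollback_ready.
Round 6: (ix) [deploy_prod :- compile_a, rollback_ready.]; (xi) [link_lib :- rollback_ready, hdr_changed.]. Adds deploy_prod, link_lib.
Closure: {artifact_signed, cache_hit, cache_stale, cfg_changed, compile_a, compile_b, compile_c, deploy_prod, deploy_stage, format_ok, gen_docs, hdr_changed, link_bin, link_lib, lint_clean, rollback_ready, run_integ, run_unit, src_changed, tag_release, tests_changed} — 21 facts.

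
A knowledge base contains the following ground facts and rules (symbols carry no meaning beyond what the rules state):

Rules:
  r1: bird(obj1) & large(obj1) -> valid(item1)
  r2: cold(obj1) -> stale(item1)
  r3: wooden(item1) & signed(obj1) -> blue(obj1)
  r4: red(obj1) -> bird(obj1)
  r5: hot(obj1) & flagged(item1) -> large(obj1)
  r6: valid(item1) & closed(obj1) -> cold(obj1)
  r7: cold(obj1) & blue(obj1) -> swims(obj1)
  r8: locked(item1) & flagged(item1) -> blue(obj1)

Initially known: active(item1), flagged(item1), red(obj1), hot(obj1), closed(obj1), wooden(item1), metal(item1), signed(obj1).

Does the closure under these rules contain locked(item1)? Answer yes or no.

Round 1: r3 [wooden(item1) & signed(obj1) -> blue(obj1)]; r4 [red(obj1) -> bird(obj1)]; r5 [hot(obj1) & flagged(item1) -> large(obj1)]. Adds blue(obj1), bird(obj1), large(obj1).
Round 2: r1 [bird(obj1) & large(obj1) -> valid(item1)]. Adds valid(item1).
Round 3: r6 [valid(item1) & closed(obj1) -> cold(obj1)]. Adds cold(obj1).
Round 4: r2 [cold(obj1) -> stale(item1)]; r7 [cold(obj1) & blue(obj1) -> swims(obj1)]. Adds stale(item1), swims(obj1).
Fixed point reached. No rule has locked(item1) as a consequent, and it is not given.

no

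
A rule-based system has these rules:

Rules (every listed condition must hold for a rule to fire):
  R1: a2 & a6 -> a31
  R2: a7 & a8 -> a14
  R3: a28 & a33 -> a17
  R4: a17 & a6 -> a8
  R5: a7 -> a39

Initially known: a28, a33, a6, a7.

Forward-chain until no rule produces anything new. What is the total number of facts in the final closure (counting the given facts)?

8

Round 1: R3 [a28 & a33 -> a17]; R5 [a7 -> a39]. New: a17, a39.
Round 2: R4 [a17 & a6 -> a8]. New: a8.
Round 3: R2 [a7 & a8 -> a14]. New: a14.
Closure: {a14, a17, a28, a33, a39, a6, a7, a8} — 8 facts.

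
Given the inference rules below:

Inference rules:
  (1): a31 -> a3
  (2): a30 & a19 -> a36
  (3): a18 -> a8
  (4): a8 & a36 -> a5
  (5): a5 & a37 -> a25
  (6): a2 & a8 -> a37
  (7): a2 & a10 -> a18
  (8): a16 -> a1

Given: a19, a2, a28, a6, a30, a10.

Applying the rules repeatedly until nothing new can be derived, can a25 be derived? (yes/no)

[1] (2) [a30 & a19 -> a36]; (7) [a2 & a10 -> a18]. ⇒ new: a36, a18.
[2] (3) [a18 -> a8]. ⇒ new: a8.
[3] (4) [a8 & a36 -> a5]; (6) [a2 & a8 -> a37]. ⇒ new: a5, a37.
[4] (5) [a5 & a37 -> a25]. ⇒ new: a25.
a25 appears in round 4, so it is derivable.

yes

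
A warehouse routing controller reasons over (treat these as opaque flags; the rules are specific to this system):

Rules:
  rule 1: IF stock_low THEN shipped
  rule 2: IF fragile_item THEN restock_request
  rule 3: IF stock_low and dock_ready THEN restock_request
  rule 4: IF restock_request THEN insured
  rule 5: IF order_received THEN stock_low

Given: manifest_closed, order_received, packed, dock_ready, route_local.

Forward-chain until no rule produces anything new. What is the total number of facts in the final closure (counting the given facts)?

Round 1 fires rule 5, giving stock_low.
Round 2 fires rule 1, rule 3, giving shipped, restock_request.
Round 3 fires rule 4, giving insured.
Closure: {dock_ready, insured, manifest_closed, order_received, packed, restock_request, route_local, shipped, stock_low} — 9 facts.

9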